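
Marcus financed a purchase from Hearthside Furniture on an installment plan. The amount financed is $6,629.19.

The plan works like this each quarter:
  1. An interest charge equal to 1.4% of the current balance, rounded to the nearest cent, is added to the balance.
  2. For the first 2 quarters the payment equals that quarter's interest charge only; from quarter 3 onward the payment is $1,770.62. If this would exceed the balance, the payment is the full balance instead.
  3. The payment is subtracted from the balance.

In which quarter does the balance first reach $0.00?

# | Opening | Interest | Payment | End bal
1 | $6,629.19 | $92.81 | $92.81 | $6,629.19
2 | $6,629.19 | $92.81 | $92.81 | $6,629.19
3 | $6,629.19 | $92.81 | $1,770.62 | $4,951.38
4 | $4,951.38 | $69.32 | $1,770.62 | $3,250.08
5 | $3,250.08 | $45.50 | $1,770.62 | $1,524.96
6 | $1,524.96 | $21.35 | $1,546.31 | $0.00
Balance reaches $0.00 in quarter 6.

6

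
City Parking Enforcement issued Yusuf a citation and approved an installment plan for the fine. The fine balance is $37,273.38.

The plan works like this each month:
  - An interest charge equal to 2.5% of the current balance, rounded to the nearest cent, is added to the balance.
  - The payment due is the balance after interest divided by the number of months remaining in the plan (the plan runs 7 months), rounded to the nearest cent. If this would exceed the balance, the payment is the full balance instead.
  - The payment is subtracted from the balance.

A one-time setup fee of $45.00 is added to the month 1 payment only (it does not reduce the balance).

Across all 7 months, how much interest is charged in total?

$3,919.64

Month 1: $37,273.38 +$931.83 interest = $38,205.21; pay $5,457.89 (+ $45.00 fee) → $32,747.32
Month 2: $32,747.32 +$818.68 interest = $33,566.00; pay $5,594.33 → $27,971.67
Month 3: $27,971.67 +$699.29 interest = $28,670.96; pay $5,734.19 → $22,936.77
Month 4: $22,936.77 +$573.42 interest = $23,510.19; pay $5,877.55 → $17,632.64
Month 5: $17,632.64 +$440.82 interest = $18,073.46; pay $6,024.49 → $12,048.97
Month 6: $12,048.97 +$301.22 interest = $12,350.19; pay $6,175.10 → $6,175.09
Month 7: $6,175.09 +$154.38 interest = $6,329.47; pay $6,329.47 → $0.00
Total interest: $931.83 + $818.68 + $699.29 + $573.42 + $440.82 + $301.22 + $154.38 = $3,919.64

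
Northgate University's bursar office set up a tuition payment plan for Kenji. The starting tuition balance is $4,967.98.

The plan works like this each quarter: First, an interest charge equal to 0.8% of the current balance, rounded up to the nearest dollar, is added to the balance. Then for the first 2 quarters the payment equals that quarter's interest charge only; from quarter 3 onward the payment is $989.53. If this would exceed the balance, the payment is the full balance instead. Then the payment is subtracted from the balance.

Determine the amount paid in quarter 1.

$40.00

# | Opening | Interest | Payment | End bal
1 | $4,967.98 | $40.00 | $40.00 | $4,967.98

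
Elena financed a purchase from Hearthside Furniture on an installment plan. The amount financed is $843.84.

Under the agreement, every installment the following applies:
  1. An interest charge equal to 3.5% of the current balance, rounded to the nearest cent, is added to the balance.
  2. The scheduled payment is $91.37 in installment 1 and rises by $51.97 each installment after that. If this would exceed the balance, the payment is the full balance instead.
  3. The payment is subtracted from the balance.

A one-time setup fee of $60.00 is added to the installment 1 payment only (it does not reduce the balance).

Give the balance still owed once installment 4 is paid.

Installment 1: opening $843.84; interest $29.53 → $873.37; payment $91.37 (+ $60.00 fee); balance $782.00
Installment 2: opening $782.00; interest $27.37 → $809.37; payment $143.34; balance $666.03
Installment 3: opening $666.03; interest $23.31 → $689.34; payment $195.31; balance $494.03
Installment 4: opening $494.03; interest $17.29 → $511.32; payment $247.28; balance $264.04

$264.04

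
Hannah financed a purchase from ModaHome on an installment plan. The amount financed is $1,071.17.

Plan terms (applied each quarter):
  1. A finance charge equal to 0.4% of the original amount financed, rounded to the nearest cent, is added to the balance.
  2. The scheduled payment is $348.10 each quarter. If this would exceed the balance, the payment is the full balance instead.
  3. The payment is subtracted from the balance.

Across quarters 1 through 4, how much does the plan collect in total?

Quarter 1: opening $1,071.17; interest $4.28 → $1,075.45; payment $348.10; balance $727.35
Quarter 2: opening $727.35; interest $4.28 → $731.63; payment $348.10; balance $383.53
Quarter 3: opening $383.53; interest $4.28 → $387.81; payment $348.10; balance $39.71
Quarter 4: opening $39.71; interest $4.28 → $43.99; payment $43.99; balance $0.00
Total paid: $1,088.29

$1,088.29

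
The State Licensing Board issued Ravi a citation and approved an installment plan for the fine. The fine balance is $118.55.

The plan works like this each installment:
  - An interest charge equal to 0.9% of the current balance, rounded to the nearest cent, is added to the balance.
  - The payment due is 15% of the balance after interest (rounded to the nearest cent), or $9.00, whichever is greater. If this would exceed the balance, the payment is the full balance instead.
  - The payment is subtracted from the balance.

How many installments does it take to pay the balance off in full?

Installment 1: opening $118.55; interest $1.07 → $119.62; payment $17.94; balance $101.68
Installment 2: opening $101.68; interest $0.92 → $102.60; payment $15.39; balance $87.21
Installment 3: opening $87.21; interest $0.78 → $87.99; payment $13.20; balance $74.79
Installment 4: opening $74.79; interest $0.67 → $75.46; payment $11.32; balance $64.14
Installment 5: opening $64.14; interest $0.58 → $64.72; payment $9.71; balance $55.01
Installment 6: opening $55.01; interest $0.50 → $55.51; payment $9.00; balance $46.51
Installment 7: opening $46.51; interest $0.42 → $46.93; payment $9.00; balance $37.93
Installment 8: opening $37.93; interest $0.34 → $38.27; payment $9.00; balance $29.27
Installment 9: opening $29.27; interest $0.26 → $29.53; payment $9.00; balance $20.53
Installment 10: opening $20.53; interest $0.18 → $20.71; payment $9.00; balance $11.71
Installment 11: opening $11.71; interest $0.11 → $11.82; payment $9.00; balance $2.82
Installment 12: opening $2.82; interest $0.03 → $2.85; payment $2.85; balance $0.00
Balance reaches $0.00 in installment 12.

12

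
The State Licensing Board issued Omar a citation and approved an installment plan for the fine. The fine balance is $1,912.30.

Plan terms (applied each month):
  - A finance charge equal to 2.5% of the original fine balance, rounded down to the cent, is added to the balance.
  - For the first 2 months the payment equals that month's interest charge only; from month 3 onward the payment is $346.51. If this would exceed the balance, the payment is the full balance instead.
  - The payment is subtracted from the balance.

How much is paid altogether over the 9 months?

Month 1: opening $1,912.30; interest $47.80 → $1,960.10; payment $47.80; balance $1,912.30
Month 2: opening $1,912.30; interest $47.80 → $1,960.10; payment $47.80; balance $1,912.30
Month 3: opening $1,912.30; interest $47.80 → $1,960.10; payment $346.51; balance $1,613.59
Month 4: opening $1,613.59; interest $47.80 → $1,661.39; payment $346.51; balance $1,314.88
Month 5: opening $1,314.88; interest $47.80 → $1,362.68; payment $346.51; balance $1,016.17
Month 6: opening $1,016.17; interest $47.80 → $1,063.97; payment $346.51; balance $717.46
Month 7: opening $717.46; interest $47.80 → $765.26; payment $346.51; balance $418.75
Month 8: opening $418.75; interest $47.80 → $466.55; payment $346.51; balance $120.04
Month 9: opening $120.04; interest $47.80 → $167.84; payment $167.84; balance $0.00
Total paid: $2,342.50

$2,342.50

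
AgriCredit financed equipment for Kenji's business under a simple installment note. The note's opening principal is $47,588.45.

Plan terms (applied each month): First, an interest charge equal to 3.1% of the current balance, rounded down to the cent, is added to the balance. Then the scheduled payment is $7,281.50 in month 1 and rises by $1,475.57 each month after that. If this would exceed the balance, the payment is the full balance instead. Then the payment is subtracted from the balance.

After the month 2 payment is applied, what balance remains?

$34,320.36

Month 1: opening $47,588.45; interest $1,475.24 → $49,063.69; payment $7,281.50; balance $41,782.19
Month 2: opening $41,782.19; interest $1,295.24 → $43,077.43; payment $8,757.07; balance $34,320.36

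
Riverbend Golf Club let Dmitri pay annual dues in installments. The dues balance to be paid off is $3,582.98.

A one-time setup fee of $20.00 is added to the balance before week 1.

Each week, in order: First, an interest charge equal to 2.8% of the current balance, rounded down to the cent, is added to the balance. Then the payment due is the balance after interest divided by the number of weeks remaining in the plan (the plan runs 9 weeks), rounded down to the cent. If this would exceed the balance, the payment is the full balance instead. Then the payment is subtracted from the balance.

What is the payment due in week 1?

Week 1: opening $3,602.98; interest $100.88 → $3,703.86; payment $411.54; balance $3,292.32

$411.54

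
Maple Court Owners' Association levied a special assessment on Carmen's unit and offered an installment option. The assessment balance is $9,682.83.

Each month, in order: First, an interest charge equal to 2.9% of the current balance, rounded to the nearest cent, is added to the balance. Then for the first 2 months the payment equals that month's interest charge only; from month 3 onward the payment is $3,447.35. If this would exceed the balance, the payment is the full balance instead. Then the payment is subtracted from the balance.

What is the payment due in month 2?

$280.80

Month 1: $9,682.83 +$280.80 interest = $9,963.63; pay $280.80 → $9,682.83
Month 2: $9,682.83 +$280.80 interest = $9,963.63; pay $280.80 → $9,682.83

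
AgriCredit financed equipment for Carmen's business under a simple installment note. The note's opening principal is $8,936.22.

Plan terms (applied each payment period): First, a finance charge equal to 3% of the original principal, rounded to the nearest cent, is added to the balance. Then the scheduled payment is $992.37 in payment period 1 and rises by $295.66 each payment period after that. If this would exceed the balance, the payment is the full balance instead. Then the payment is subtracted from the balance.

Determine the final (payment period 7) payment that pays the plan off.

Payment period 1: opening $8,936.22; interest $268.09 → $9,204.31; payment $992.37; balance $8,211.94
Payment period 2: opening $8,211.94; interest $268.09 → $8,480.03; payment $1,288.03; balance $7,192.00
Payment period 3: opening $7,192.00; interest $268.09 → $7,460.09; payment $1,583.69; balance $5,876.40
Payment period 4: opening $5,876.40; interest $268.09 → $6,144.49; payment $1,879.35; balance $4,265.14
Payment period 5: opening $4,265.14; interest $268.09 → $4,533.23; payment $2,175.01; balance $2,358.22
Payment period 6: opening $2,358.22; interest $268.09 → $2,626.31; payment $2,470.67; balance $155.64
Payment period 7: opening $155.64; interest $268.09 → $423.73; payment $423.73; balance $0.00

$423.73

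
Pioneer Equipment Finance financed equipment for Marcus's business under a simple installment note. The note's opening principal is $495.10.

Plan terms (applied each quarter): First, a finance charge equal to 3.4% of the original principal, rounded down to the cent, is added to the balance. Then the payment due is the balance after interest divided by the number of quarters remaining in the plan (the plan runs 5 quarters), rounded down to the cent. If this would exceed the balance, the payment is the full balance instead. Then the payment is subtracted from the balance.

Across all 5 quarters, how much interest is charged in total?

$84.15

# | Opening | Interest | Payment | End bal
1 | $495.10 | $16.83 | $102.38 | $409.55
2 | $409.55 | $16.83 | $106.59 | $319.79
3 | $319.79 | $16.83 | $112.20 | $224.42
4 | $224.42 | $16.83 | $120.62 | $120.63
5 | $120.63 | $16.83 | $137.46 | $0.00
Total interest: $16.83 + $16.83 + $16.83 + $16.83 + $16.83 = $84.15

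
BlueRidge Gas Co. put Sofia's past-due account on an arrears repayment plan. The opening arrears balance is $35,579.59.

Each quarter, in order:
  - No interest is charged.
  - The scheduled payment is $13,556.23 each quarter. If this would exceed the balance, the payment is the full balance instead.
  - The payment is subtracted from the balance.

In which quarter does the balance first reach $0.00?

Quarter 1: opening $35,579.59; payment $13,556.23; balance $22,023.36
Quarter 2: opening $22,023.36; payment $13,556.23; balance $8,467.13
Quarter 3: opening $8,467.13; payment $8,467.13; balance $0.00
Balance reaches $0.00 in quarter 3.

3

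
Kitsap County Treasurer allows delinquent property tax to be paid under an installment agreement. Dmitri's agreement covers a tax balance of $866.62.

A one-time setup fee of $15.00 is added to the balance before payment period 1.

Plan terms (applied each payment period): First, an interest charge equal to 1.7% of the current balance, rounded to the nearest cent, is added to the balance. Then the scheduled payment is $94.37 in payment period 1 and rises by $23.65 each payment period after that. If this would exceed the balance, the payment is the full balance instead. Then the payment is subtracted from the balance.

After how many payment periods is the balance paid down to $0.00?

7

# | Opening | Interest | Payment | End bal
1 | $881.62 | $14.99 | $94.37 | $802.24
2 | $802.24 | $13.64 | $118.02 | $697.86
3 | $697.86 | $11.86 | $141.67 | $568.05
4 | $568.05 | $9.66 | $165.32 | $412.39
5 | $412.39 | $7.01 | $188.97 | $230.43
6 | $230.43 | $3.92 | $212.62 | $21.73
7 | $21.73 | $0.37 | $22.10 | $0.00
Balance reaches $0.00 in payment period 7.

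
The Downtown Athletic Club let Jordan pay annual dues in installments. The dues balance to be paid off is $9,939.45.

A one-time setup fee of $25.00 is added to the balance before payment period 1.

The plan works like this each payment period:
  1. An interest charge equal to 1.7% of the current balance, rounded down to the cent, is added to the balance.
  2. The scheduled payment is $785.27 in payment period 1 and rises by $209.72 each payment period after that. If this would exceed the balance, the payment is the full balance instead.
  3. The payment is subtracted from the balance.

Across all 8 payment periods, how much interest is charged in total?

Payment period 1: $9,964.45 +$169.39 interest = $10,133.84; pay $785.27 → $9,348.57
Payment period 2: $9,348.57 +$158.92 interest = $9,507.49; pay $994.99 → $8,512.50
Payment period 3: $8,512.50 +$144.71 interest = $8,657.21; pay $1,204.71 → $7,452.50
Payment period 4: $7,452.50 +$126.69 interest = $7,579.19; pay $1,414.43 → $6,164.76
Payment period 5: $6,164.76 +$104.80 interest = $6,269.56; pay $1,624.15 → $4,645.41
Payment period 6: $4,645.41 +$78.97 interest = $4,724.38; pay $1,833.87 → $2,890.51
Payment period 7: $2,890.51 +$49.13 interest = $2,939.64; pay $2,043.59 → $896.05
Payment period 8: $896.05 +$15.23 interest = $911.28; pay $911.28 → $0.00
Total interest: $169.39 + $158.92 + $144.71 + $126.69 + $104.80 + $78.97 + $49.13 + $15.23 = $847.84

$847.84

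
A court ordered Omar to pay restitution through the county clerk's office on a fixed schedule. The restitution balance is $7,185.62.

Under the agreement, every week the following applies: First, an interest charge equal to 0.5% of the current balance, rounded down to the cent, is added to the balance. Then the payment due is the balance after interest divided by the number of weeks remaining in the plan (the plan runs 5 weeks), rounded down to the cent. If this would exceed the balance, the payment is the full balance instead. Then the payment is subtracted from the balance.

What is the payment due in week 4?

Week 1: opening $7,185.62; interest $35.92 → $7,221.54; payment $1,444.30; balance $5,777.24
Week 2: opening $5,777.24; interest $28.88 → $5,806.12; payment $1,451.53; balance $4,354.59
Week 3: opening $4,354.59; interest $21.77 → $4,376.36; payment $1,458.78; balance $2,917.58
Week 4: opening $2,917.58; interest $14.58 → $2,932.16; payment $1,466.08; balance $1,466.08

$1,466.08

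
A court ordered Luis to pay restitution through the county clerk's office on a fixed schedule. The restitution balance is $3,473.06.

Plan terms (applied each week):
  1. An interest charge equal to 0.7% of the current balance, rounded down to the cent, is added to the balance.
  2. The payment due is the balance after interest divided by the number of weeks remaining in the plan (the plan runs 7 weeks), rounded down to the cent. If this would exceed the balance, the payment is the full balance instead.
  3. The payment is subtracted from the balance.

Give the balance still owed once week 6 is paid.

Week 1: $3,473.06 +$24.31 interest = $3,497.37; pay $499.62 → $2,997.75
Week 2: $2,997.75 +$20.98 interest = $3,018.73; pay $503.12 → $2,515.61
Week 3: $2,515.61 +$17.60 interest = $2,533.21; pay $506.64 → $2,026.57
Week 4: $2,026.57 +$14.18 interest = $2,040.75; pay $510.18 → $1,530.57
Week 5: $1,530.57 +$10.71 interest = $1,541.28; pay $513.76 → $1,027.52
Week 6: $1,027.52 +$7.19 interest = $1,034.71; pay $517.35 → $517.36

$517.36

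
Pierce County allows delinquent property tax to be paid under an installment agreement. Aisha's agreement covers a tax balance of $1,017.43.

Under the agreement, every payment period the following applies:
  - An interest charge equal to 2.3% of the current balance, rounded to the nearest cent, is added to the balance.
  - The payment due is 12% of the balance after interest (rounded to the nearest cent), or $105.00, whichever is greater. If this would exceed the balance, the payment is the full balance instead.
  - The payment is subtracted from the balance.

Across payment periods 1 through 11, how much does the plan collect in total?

Payment period 1: opening $1,017.43; interest $23.40 → $1,040.83; payment $124.90; balance $915.93
Payment period 2: opening $915.93; interest $21.07 → $937.00; payment $112.44; balance $824.56
Payment period 3: opening $824.56; interest $18.96 → $843.52; payment $105.00; balance $738.52
Payment period 4: opening $738.52; interest $16.99 → $755.51; payment $105.00; balance $650.51
Payment period 5: opening $650.51; interest $14.96 → $665.47; payment $105.00; balance $560.47
Payment period 6: opening $560.47; interest $12.89 → $573.36; payment $105.00; balance $468.36
Payment period 7: opening $468.36; interest $10.77 → $479.13; payment $105.00; balance $374.13
Payment period 8: opening $374.13; interest $8.60 → $382.73; payment $105.00; balance $277.73
Payment period 9: opening $277.73; interest $6.39 → $284.12; payment $105.00; balance $179.12
Payment period 10: opening $179.12; interest $4.12 → $183.24; payment $105.00; balance $78.24
Payment period 11: opening $78.24; interest $1.80 → $80.04; payment $80.04; balance $0.00
Total paid: $1,157.38

$1,157.38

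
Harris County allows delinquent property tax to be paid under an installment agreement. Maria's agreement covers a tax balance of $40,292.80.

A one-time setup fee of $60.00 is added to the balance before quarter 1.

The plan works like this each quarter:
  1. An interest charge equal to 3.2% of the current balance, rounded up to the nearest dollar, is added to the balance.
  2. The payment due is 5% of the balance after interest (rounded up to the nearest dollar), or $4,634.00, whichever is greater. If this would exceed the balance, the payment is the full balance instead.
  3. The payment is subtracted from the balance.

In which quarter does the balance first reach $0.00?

Quarter 1: opening $40,352.80; interest $1,292.00 → $41,644.80; payment $4,634.00; balance $37,010.80
Quarter 2: opening $37,010.80; interest $1,185.00 → $38,195.80; payment $4,634.00; balance $33,561.80
Quarter 3: opening $33,561.80; interest $1,074.00 → $34,635.80; payment $4,634.00; balance $30,001.80
Quarter 4: opening $30,001.80; interest $961.00 → $30,962.80; payment $4,634.00; balance $26,328.80
Quarter 5: opening $26,328.80; interest $843.00 → $27,171.80; payment $4,634.00; balance $22,537.80
Quarter 6: opening $22,537.80; interest $722.00 → $23,259.80; payment $4,634.00; balance $18,625.80
Quarter 7: opening $18,625.80; interest $597.00 → $19,222.80; payment $4,634.00; balance $14,588.80
Quarter 8: opening $14,588.80; interest $467.00 → $15,055.80; payment $4,634.00; balance $10,421.80
Quarter 9: opening $10,421.80; interest $334.00 → $10,755.80; payment $4,634.00; balance $6,121.80
Quarter 10: opening $6,121.80; interest $196.00 → $6,317.80; payment $4,634.00; balance $1,683.80
Quarter 11: opening $1,683.80; interest $54.00 → $1,737.80; payment $1,737.80; balance $0.00
Balance reaches $0.00 in quarter 11.

11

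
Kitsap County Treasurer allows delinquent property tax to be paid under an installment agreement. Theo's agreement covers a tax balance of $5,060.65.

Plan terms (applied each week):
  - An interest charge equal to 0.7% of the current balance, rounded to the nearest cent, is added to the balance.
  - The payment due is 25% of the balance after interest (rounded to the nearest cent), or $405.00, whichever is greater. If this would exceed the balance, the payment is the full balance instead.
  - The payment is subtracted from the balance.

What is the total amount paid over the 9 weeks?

Week 1: opening $5,060.65; interest $35.42 → $5,096.07; payment $1,274.02; balance $3,822.05
Week 2: opening $3,822.05; interest $26.75 → $3,848.80; payment $962.20; balance $2,886.60
Week 3: opening $2,886.60; interest $20.21 → $2,906.81; payment $726.70; balance $2,180.11
Week 4: opening $2,180.11; interest $15.26 → $2,195.37; payment $548.84; balance $1,646.53
Week 5: opening $1,646.53; interest $11.53 → $1,658.06; payment $414.52; balance $1,243.54
Week 6: opening $1,243.54; interest $8.70 → $1,252.24; payment $405.00; balance $847.24
Week 7: opening $847.24; interest $5.93 → $853.17; payment $405.00; balance $448.17
Week 8: opening $448.17; interest $3.14 → $451.31; payment $405.00; balance $46.31
Week 9: opening $46.31; interest $0.32 → $46.63; payment $46.63; balance $0.00
Total paid: $5,187.91

$5,187.91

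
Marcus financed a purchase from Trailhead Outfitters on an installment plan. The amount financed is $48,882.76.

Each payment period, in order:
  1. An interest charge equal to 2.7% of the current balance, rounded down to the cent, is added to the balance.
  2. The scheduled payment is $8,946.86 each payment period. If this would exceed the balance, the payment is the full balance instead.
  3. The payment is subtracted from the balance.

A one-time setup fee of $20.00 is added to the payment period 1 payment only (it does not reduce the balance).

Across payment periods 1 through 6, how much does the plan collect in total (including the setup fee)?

Payment period 1: opening $48,882.76; interest $1,319.83 → $50,202.59; payment $8,946.86 (+ $20.00 fee); balance $41,255.73
Payment period 2: opening $41,255.73; interest $1,113.90 → $42,369.63; payment $8,946.86; balance $33,422.77
Payment period 3: opening $33,422.77; interest $902.41 → $34,325.18; payment $8,946.86; balance $25,378.32
Payment period 4: opening $25,378.32; interest $685.21 → $26,063.53; payment $8,946.86; balance $17,116.67
Payment period 5: opening $17,116.67; interest $462.15 → $17,578.82; payment $8,946.86; balance $8,631.96
Payment period 6: opening $8,631.96; interest $233.06 → $8,865.02; payment $8,865.02; balance $0.00
Total paid: $53,619.32

$53,619.32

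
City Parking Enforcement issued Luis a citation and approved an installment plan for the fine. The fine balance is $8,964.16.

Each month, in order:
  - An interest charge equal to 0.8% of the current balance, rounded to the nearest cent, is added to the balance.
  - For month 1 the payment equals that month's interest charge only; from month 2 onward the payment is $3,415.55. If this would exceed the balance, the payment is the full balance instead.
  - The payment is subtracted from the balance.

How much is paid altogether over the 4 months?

$9,170.54

Month 1: $8,964.16 +$71.71 interest = $9,035.87; pay $71.71 → $8,964.16
Month 2: $8,964.16 +$71.71 interest = $9,035.87; pay $3,415.55 → $5,620.32
Month 3: $5,620.32 +$44.96 interest = $5,665.28; pay $3,415.55 → $2,249.73
Month 4: $2,249.73 +$18.00 interest = $2,267.73; pay $2,267.73 → $0.00
Total paid: $9,170.54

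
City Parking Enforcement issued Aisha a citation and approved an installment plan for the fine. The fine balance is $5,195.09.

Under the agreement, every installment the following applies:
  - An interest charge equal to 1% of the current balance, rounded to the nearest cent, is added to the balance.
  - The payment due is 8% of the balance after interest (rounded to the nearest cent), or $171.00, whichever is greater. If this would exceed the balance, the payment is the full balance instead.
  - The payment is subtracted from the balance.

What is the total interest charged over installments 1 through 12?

$429.78

Installment 1: $5,195.09 +$51.95 interest = $5,247.04; pay $419.76 → $4,827.28
Installment 2: $4,827.28 +$48.27 interest = $4,875.55; pay $390.04 → $4,485.51
Installment 3: $4,485.51 +$44.86 interest = $4,530.37; pay $362.43 → $4,167.94
Installment 4: $4,167.94 +$41.68 interest = $4,209.62; pay $336.77 → $3,872.85
Installment 5: $3,872.85 +$38.73 interest = $3,911.58; pay $312.93 → $3,598.65
Installment 6: $3,598.65 +$35.99 interest = $3,634.64; pay $290.77 → $3,343.87
Installment 7: $3,343.87 +$33.44 interest = $3,377.31; pay $270.18 → $3,107.13
Installment 8: $3,107.13 +$31.07 interest = $3,138.20; pay $251.06 → $2,887.14
Installment 9: $2,887.14 +$28.87 interest = $2,916.01; pay $233.28 → $2,682.73
Installment 10: $2,682.73 +$26.83 interest = $2,709.56; pay $216.76 → $2,492.80
Installment 11: $2,492.80 +$24.93 interest = $2,517.73; pay $201.42 → $2,316.31
Installment 12: $2,316.31 +$23.16 interest = $2,339.47; pay $187.16 → $2,152.31
Total interest: $51.95 + $48.27 + $44.86 + $41.68 + $38.73 + $35.99 + $33.44 + $31.07 + $28.87 + $26.83 + $24.93 + $23.16 = $429.78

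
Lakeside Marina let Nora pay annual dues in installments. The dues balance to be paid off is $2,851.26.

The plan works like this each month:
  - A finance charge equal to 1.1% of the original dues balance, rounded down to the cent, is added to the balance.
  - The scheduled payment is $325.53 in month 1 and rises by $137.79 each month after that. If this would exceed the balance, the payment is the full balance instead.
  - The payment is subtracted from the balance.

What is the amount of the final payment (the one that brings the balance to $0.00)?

# | Opening | Interest | Payment | End bal
1 | $2,851.26 | $31.36 | $325.53 | $2,557.09
2 | $2,557.09 | $31.36 | $463.32 | $2,125.13
3 | $2,125.13 | $31.36 | $601.11 | $1,555.38
4 | $1,555.38 | $31.36 | $738.90 | $847.84
5 | $847.84 | $31.36 | $876.69 | $2.51
6 | $2.51 | $31.36 | $33.87 | $0.00

$33.87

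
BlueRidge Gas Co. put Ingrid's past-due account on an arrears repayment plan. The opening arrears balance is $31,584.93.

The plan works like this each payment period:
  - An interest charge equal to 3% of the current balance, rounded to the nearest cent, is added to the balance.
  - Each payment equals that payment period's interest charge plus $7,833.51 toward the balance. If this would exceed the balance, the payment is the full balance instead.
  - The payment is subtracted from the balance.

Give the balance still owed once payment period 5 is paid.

$0.00

Payment period 1: opening $31,584.93; interest $947.55 → $32,532.48; payment $8,781.06; balance $23,751.42
Payment period 2: opening $23,751.42; interest $712.54 → $24,463.96; payment $8,546.05; balance $15,917.91
Payment period 3: opening $15,917.91; interest $477.54 → $16,395.45; payment $8,311.05; balance $8,084.40
Payment period 4: opening $8,084.40; interest $242.53 → $8,326.93; payment $8,076.04; balance $250.89
Payment period 5: opening $250.89; interest $7.53 → $258.42; payment $258.42; balance $0.00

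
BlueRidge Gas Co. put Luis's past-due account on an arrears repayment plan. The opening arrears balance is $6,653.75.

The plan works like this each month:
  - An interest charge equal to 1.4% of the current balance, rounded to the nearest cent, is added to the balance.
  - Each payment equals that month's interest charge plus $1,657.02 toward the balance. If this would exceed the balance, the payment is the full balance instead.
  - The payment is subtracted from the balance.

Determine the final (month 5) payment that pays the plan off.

Month 1: opening $6,653.75; interest $93.15 → $6,746.90; payment $1,750.17; balance $4,996.73
Month 2: opening $4,996.73; interest $69.95 → $5,066.68; payment $1,726.97; balance $3,339.71
Month 3: opening $3,339.71; interest $46.76 → $3,386.47; payment $1,703.78; balance $1,682.69
Month 4: opening $1,682.69; interest $23.56 → $1,706.25; payment $1,680.58; balance $25.67
Month 5: opening $25.67; interest $0.36 → $26.03; payment $26.03; balance $0.00

$26.03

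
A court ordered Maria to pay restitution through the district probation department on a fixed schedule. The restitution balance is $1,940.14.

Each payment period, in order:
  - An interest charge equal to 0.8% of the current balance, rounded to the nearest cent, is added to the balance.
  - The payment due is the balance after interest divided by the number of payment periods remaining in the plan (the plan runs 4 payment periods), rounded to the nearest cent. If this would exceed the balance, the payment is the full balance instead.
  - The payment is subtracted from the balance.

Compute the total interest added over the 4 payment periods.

Payment period 1: $1,940.14 +$15.52 interest = $1,955.66; pay $488.92 → $1,466.74
Payment period 2: $1,466.74 +$11.73 interest = $1,478.47; pay $492.82 → $985.65
Payment period 3: $985.65 +$7.89 interest = $993.54; pay $496.77 → $496.77
Payment period 4: $496.77 +$3.97 interest = $500.74; pay $500.74 → $0.00
Total interest: $15.52 + $11.73 + $7.89 + $3.97 = $39.11

$39.11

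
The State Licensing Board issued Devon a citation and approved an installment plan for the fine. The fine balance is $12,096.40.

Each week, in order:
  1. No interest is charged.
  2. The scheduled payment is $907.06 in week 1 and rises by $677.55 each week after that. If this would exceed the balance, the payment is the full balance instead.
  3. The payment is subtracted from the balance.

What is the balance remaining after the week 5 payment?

$785.60

# | Opening | Payment | End bal
1 | $12,096.40 | $907.06 | $11,189.34
2 | $11,189.34 | $1,584.61 | $9,604.73
3 | $9,604.73 | $2,262.16 | $7,342.57
4 | $7,342.57 | $2,939.71 | $4,402.86
5 | $4,402.86 | $3,617.26 | $785.60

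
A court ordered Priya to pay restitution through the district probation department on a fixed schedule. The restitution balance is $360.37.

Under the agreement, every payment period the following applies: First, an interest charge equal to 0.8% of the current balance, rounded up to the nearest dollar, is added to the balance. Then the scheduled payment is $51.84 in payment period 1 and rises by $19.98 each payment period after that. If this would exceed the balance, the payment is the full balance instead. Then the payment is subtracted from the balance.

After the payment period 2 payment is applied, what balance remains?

Payment period 1: $360.37 +$3.00 interest = $363.37; pay $51.84 → $311.53
Payment period 2: $311.53 +$3.00 interest = $314.53; pay $71.82 → $242.71

$242.71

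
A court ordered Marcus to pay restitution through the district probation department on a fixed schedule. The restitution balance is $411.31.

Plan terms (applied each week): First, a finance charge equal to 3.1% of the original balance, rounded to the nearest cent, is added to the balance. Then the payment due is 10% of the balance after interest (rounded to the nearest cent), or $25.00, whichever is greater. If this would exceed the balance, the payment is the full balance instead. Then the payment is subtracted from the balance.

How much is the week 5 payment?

$32.21

# | Opening | Interest | Payment | End bal
1 | $411.31 | $12.75 | $42.41 | $381.65
2 | $381.65 | $12.75 | $39.44 | $354.96
3 | $354.96 | $12.75 | $36.77 | $330.94
4 | $330.94 | $12.75 | $34.37 | $309.32
5 | $309.32 | $12.75 | $32.21 | $289.86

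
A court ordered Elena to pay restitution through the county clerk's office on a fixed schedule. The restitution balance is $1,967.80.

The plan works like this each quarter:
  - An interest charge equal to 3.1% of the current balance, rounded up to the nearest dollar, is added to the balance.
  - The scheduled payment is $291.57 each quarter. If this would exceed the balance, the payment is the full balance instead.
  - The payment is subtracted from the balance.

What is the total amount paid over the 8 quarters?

Quarter 1: opening $1,967.80; interest $62.00 → $2,029.80; payment $291.57; balance $1,738.23
Quarter 2: opening $1,738.23; interest $54.00 → $1,792.23; payment $291.57; balance $1,500.66
Quarter 3: opening $1,500.66; interest $47.00 → $1,547.66; payment $291.57; balance $1,256.09
Quarter 4: opening $1,256.09; interest $39.00 → $1,295.09; payment $291.57; balance $1,003.52
Quarter 5: opening $1,003.52; interest $32.00 → $1,035.52; payment $291.57; balance $743.95
Quarter 6: opening $743.95; interest $24.00 → $767.95; payment $291.57; balance $476.38
Quarter 7: opening $476.38; interest $15.00 → $491.38; payment $291.57; balance $199.81
Quarter 8: opening $199.81; interest $7.00 → $206.81; payment $206.81; balance $0.00
Total paid: $2,247.80

$2,247.80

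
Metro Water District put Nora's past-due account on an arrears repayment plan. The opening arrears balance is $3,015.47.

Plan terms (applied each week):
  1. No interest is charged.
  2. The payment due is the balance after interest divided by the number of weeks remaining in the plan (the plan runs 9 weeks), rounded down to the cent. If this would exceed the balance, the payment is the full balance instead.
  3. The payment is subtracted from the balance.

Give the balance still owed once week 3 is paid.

$2,010.32

Week 1: opening $3,015.47; payment $335.05; balance $2,680.42
Week 2: opening $2,680.42; payment $335.05; balance $2,345.37
Week 3: opening $2,345.37; payment $335.05; balance $2,010.32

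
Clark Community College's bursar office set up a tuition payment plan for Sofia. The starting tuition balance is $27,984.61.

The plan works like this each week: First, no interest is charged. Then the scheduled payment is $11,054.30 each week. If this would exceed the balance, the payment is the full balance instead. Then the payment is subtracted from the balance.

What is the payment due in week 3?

Week 1: opening $27,984.61; payment $11,054.30; balance $16,930.31
Week 2: opening $16,930.31; payment $11,054.30; balance $5,876.01
Week 3: opening $5,876.01; payment $5,876.01; balance $0.00

$5,876.01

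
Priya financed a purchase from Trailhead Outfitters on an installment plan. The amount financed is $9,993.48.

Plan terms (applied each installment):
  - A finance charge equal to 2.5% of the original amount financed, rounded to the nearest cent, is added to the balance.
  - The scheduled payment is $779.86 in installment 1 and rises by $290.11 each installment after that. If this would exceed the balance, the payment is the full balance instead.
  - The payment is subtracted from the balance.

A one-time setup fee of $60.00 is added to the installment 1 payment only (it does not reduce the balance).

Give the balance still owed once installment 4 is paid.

$6,132.74

Installment 1: $9,993.48 +$249.84 interest = $10,243.32; pay $779.86 (+ $60.00 fee) → $9,463.46
Installment 2: $9,463.46 +$249.84 interest = $9,713.30; pay $1,069.97 → $8,643.33
Installment 3: $8,643.33 +$249.84 interest = $8,893.17; pay $1,360.08 → $7,533.09
Installment 4: $7,533.09 +$249.84 interest = $7,782.93; pay $1,650.19 → $6,132.74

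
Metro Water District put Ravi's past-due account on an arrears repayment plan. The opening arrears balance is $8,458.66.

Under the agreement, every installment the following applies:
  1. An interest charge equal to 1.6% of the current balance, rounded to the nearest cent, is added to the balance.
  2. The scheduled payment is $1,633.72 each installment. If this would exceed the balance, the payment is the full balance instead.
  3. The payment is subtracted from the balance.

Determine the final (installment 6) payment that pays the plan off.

Installment 1: $8,458.66 +$135.34 interest = $8,594.00; pay $1,633.72 → $6,960.28
Installment 2: $6,960.28 +$111.36 interest = $7,071.64; pay $1,633.72 → $5,437.92
Installment 3: $5,437.92 +$87.01 interest = $5,524.93; pay $1,633.72 → $3,891.21
Installment 4: $3,891.21 +$62.26 interest = $3,953.47; pay $1,633.72 → $2,319.75
Installment 5: $2,319.75 +$37.12 interest = $2,356.87; pay $1,633.72 → $723.15
Installment 6: $723.15 +$11.57 interest = $734.72; pay $734.72 → $0.00

$734.72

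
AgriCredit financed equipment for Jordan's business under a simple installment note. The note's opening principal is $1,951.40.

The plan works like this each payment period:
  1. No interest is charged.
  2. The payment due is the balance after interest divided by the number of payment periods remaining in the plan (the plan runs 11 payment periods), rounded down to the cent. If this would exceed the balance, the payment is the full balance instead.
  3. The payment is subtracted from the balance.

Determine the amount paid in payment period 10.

Payment period 1: $1,951.40 − $177.40 → $1,774.00
Payment period 2: $1,774.00 − $177.40 → $1,596.60
Payment period 3: $1,596.60 − $177.40 → $1,419.20
Payment period 4: $1,419.20 − $177.40 → $1,241.80
Payment period 5: $1,241.80 − $177.40 → $1,064.40
Payment period 6: $1,064.40 − $177.40 → $887.00
Payment period 7: $887.00 − $177.40 → $709.60
Payment period 8: $709.60 − $177.40 → $532.20
Payment period 9: $532.20 − $177.40 → $354.80
Payment period 10: $354.80 − $177.40 → $177.40

$177.40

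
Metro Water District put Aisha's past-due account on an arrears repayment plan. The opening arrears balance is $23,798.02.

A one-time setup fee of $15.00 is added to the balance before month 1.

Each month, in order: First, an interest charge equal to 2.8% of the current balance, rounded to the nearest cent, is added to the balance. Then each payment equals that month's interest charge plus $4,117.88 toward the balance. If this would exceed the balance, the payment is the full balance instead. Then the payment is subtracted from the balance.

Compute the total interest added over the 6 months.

$2,271.06

Month 1: opening $23,813.02; interest $666.76 → $24,479.78; payment $4,784.64; balance $19,695.14
Month 2: opening $19,695.14; interest $551.46 → $20,246.60; payment $4,669.34; balance $15,577.26
Month 3: opening $15,577.26; interest $436.16 → $16,013.42; payment $4,554.04; balance $11,459.38
Month 4: opening $11,459.38; interest $320.86 → $11,780.24; payment $4,438.74; balance $7,341.50
Month 5: opening $7,341.50; interest $205.56 → $7,547.06; payment $4,323.44; balance $3,223.62
Month 6: opening $3,223.62; interest $90.26 → $3,313.88; payment $3,313.88; balance $0.00
Total interest: $666.76 + $551.46 + $436.16 + $320.86 + $205.56 + $90.26 = $2,271.06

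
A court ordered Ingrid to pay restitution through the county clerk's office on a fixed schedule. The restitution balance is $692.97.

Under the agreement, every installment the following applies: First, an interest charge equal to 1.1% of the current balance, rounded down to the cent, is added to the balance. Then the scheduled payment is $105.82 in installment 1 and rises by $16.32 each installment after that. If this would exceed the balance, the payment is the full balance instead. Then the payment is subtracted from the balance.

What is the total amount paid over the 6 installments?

# | Opening | Interest | Payment | End bal
1 | $692.97 | $7.62 | $105.82 | $594.77
2 | $594.77 | $6.54 | $122.14 | $479.17
3 | $479.17 | $5.27 | $138.46 | $345.98
4 | $345.98 | $3.80 | $154.78 | $195.00
5 | $195.00 | $2.14 | $171.10 | $26.04
6 | $26.04 | $0.28 | $26.32 | $0.00
Total paid: $718.62

$718.62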